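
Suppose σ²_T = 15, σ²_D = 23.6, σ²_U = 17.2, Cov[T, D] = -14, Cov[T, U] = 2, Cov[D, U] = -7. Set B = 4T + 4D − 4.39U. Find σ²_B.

σ²_B = a²·σ²_T + b²·σ²_D + c²·σ²_U + 2ab·Cov[T, D] + 2ac·Cov[T, U] + 2bc·Cov[D, U], with a = 4, b = 4, c = -4.39.
= 240 + 377.6 + 331.48012 + (-448) + (-70.24) + 245.84
= 676.68012.

σ²_B = 676.68012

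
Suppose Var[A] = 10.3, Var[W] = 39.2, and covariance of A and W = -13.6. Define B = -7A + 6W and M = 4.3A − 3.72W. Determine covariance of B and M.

By bilinearity, covariance of B and M = ac·Var[A] + bd·Var[W] + (ad+bc)·covariance of A and W, with a=-7, b=6, c=4.3, d=-3.72.
ac·Var[A] = (-7)·4.3·10.3 = -310.03
bd·Var[W] = 6·(-3.72)·39.2 = -874.944
(ad+bc)·covariance of A and W = (51.84)·(-13.6) = -705.024
covariance of B and M = -310.03 + (-874.944) + (-705.024) = -1889.998.

covariance of B and M = -1889.998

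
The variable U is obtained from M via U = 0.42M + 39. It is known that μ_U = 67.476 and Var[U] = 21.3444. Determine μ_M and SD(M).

From U = 0.42M + 39: μ_U = a·μ_M + b, so μ_M = (μ_U − b)/a = (67.476 − 39)/0.42 = 67.8.
SD(U) = √21.3444 = 4.62.
SD(U) = |a|·SD(M), so SD(M) = 4.62/|0.42| = 11.

μ_M = 67.8, SD(M) = 11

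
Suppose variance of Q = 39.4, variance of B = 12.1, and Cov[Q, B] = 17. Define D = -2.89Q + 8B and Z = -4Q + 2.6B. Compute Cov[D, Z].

Cov[D, Z] = 35.406

By bilinearity, Cov[D, Z] = ac·variance of Q + bd·variance of B + (ad+bc)·Cov[Q, B], with a=-2.89, b=8, c=-4, d=2.6.
ac·variance of Q = (-2.89)·(-4)·39.4 = 455.464
bd·variance of B = 8·2.6·12.1 = 251.68
(ad+bc)·Cov[Q, B] = (-39.514)·17 = -671.738
Cov[D, Z] = 455.464 + 251.68 + (-671.738) = 35.406.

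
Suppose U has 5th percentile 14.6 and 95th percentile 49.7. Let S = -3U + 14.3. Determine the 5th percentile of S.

5th percentile of S = -134.8

Since a = -3 < 0 the transformation is decreasing, reversing order: the 5th percentile of S corresponds to the 95th percentile of U.
So P_{5}(S) = a·P_{95}(U) + b = (-3)·49.7 + 14.3 = -134.8.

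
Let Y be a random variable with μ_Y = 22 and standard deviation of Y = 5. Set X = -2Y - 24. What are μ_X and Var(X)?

X = -2Y - 24 is linear with a = -2, b = -24.
μ_X = a·μ_Y + b = (-2)·22 + (-24) = -68.
Var(Y) = 5² = 25.
Var(X) = a²·Var(Y) = (-2)²·25 = 100 (the additive constant -24 does not affect variance).

μ_X = -68, Var(X) = 100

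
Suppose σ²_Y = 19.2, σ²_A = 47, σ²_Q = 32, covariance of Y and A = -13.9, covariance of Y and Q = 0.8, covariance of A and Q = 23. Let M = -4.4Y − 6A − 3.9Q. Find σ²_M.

σ²_M = 2920.368

σ²_M = a²·σ²_Y + b²·σ²_A + c²·σ²_Q + 2ab·covariance of Y and A + 2ac·covariance of Y and Q + 2bc·covariance of A and Q, with a = -4.4, b = -6, c = -3.9.
= 371.712 + 1692 + 486.72 + (-733.92) + 27.456 + 1076.4
= 2920.368.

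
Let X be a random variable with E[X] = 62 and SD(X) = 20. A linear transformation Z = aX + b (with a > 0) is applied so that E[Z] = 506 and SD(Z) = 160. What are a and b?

a = 8, b = 10

SD(Z) = a·SD(X) (a > 0), so a = 160/20 = 8.
E[Z] = a·E[X] + b, so b = 506 − 8·62 = 10.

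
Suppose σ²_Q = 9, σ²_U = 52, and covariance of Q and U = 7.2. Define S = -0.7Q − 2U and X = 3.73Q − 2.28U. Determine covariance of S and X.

By bilinearity, covariance of S and X = ac·σ²_Q + bd·σ²_U + (ad+bc)·covariance of Q and U, with a=-0.7, b=-2, c=3.73, d=-2.28.
ac·σ²_Q = (-0.7)·3.73·9 = -23.499
bd·σ²_U = (-2)·(-2.28)·52 = 237.12
(ad+bc)·covariance of Q and U = (-5.864)·7.2 = -42.2208
covariance of S and X = -23.499 + 237.12 + (-42.2208) = 171.4002.

covariance of S and X = 171.4002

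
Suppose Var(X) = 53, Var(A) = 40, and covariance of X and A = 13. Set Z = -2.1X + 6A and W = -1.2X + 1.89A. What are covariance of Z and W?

By bilinearity, covariance of Z and W = ac·Var(X) + bd·Var(A) + (ad+bc)·covariance of X and A, with a=-2.1, b=6, c=-1.2, d=1.89.
ac·Var(X) = (-2.1)·(-1.2)·53 = 133.56
bd·Var(A) = 6·1.89·40 = 453.6
(ad+bc)·covariance of X and A = (-11.169)·13 = -145.197
covariance of Z and W = 133.56 + 453.6 + (-145.197) = 441.963.

covariance of Z and W = 441.963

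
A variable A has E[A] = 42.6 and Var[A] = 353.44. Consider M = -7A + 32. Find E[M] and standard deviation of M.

M = -7A + 32 is linear with a = -7, b = 32.
E[M] = a·E[A] + b = (-7)·42.6 + 32 = -266.2.
standard deviation of A = √353.44 = 18.8.
standard deviation of M = |a|·standard deviation of A = |-7|·18.8 = 131.6.

E[M] = -266.2, standard deviation of M = 131.6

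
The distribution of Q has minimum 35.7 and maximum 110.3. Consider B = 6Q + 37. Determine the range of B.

Range(B) = 447.6

Range of Q = 110.3 − 35.7 = 74.6.
Range(B) = |a|·Range(Q) = |6|·74.6 = 447.6.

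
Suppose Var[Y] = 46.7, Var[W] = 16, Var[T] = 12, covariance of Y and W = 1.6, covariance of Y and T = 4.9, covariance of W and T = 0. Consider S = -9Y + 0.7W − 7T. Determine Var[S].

Var[S] = a²·Var[Y] + b²·Var[W] + c²·Var[T] + 2ab·covariance of Y and W + 2ac·covariance of Y and T + 2bc·covariance of W and T, with a = -9, b = 0.7, c = -7.
= 3782.7 + 7.84 + 588 + (-20.16) + 617.4 + 0
= 4975.78.

Var[S] = 4975.78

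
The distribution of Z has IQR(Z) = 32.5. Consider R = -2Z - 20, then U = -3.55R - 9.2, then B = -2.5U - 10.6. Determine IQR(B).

IQR(B) = 576.875

IQR(R) = |-2|·32.5 = 65.
IQR(U) = |-3.55|·65 = 230.75.
IQR(B) = |-2.5|·230.75 = 576.875.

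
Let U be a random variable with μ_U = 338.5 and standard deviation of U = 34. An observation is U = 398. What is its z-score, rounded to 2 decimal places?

z = 1.75

z = (U − μ_U) / standard deviation of U = (398 − 338.5) / 34 = 1.75.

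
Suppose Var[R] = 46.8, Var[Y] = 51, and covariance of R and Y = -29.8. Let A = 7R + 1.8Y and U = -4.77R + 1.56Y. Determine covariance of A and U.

By bilinearity, covariance of A and U = ac·Var[R] + bd·Var[Y] + (ad+bc)·covariance of R and Y, with a=7, b=1.8, c=-4.77, d=1.56.
ac·Var[R] = 7·(-4.77)·46.8 = -1562.652
bd·Var[Y] = 1.8·1.56·51 = 143.208
(ad+bc)·covariance of R and Y = (2.334)·(-29.8) = -69.5532
covariance of A and U = -1562.652 + 143.208 + (-69.5532) = -1488.9972.

covariance of A and U = -1488.9972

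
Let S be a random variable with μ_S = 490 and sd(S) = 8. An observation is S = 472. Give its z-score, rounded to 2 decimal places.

z = (S − μ_S) / sd(S) = (472 − 490) / 8 = -2.25.

z = -2.25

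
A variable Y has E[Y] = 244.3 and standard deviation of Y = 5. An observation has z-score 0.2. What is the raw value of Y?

Y = E[Y] + z·standard deviation of Y = 244.3 + 0.2·5 = 245.3.

Y = 245.3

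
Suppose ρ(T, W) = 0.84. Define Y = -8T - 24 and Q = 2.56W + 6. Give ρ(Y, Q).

Linear rescalings preserve |correlation|; the slopes -8 and 2.56 have opposite signs, so the correlation flips sign: ρ(Y, Q) = −ρ(T, W) = -0.84.

ρ(Y, Q) = -0.84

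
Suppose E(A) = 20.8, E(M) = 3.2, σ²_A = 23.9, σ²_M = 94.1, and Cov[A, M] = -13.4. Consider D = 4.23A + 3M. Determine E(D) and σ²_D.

E(D) = 4.23·E(A) + 3·E(M) = 4.23·20.8 + 3·3.2 = 97.584.
σ²_D = a²·σ²_A + b²·σ²_M + 2ab·Cov[A, M] with a = 4.23, b = 3.
= 4.23²·23.9 + 3²·94.1 + 2·4.23·3·(-13.4)
= 427.64031 + 846.9 + (-340.092) = 934.44831.

E(D) = 97.584, σ²_D = 934.44831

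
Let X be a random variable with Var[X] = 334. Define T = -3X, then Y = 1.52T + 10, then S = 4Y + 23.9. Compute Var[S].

Var[S] = 111120.9984

Var[T] = (-3)²·334 = 3006.
Var[Y] = 1.52²·3006 = 6945.0624.
Var[S] = 4²·6945.0624 = 111120.9984.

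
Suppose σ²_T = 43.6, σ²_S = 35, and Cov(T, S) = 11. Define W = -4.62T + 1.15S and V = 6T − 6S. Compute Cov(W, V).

By bilinearity, Cov(W, V) = ac·σ²_T + bd·σ²_S + (ad+bc)·Cov(T, S), with a=-4.62, b=1.15, c=6, d=-6.
ac·σ²_T = (-4.62)·6·43.6 = -1208.592
bd·σ²_S = 1.15·(-6)·35 = -241.5
(ad+bc)·Cov(T, S) = (34.62)·11 = 380.82
Cov(W, V) = -1208.592 + (-241.5) + 380.82 = -1069.272.

Cov(W, V) = -1069.272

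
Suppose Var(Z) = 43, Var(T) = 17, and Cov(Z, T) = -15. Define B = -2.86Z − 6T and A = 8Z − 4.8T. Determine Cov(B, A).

By bilinearity, Cov(B, A) = ac·Var(Z) + bd·Var(T) + (ad+bc)·Cov(Z, T), with a=-2.86, b=-6, c=8, d=-4.8.
ac·Var(Z) = (-2.86)·8·43 = -983.84
bd·Var(T) = (-6)·(-4.8)·17 = 489.6
(ad+bc)·Cov(Z, T) = (-34.272)·(-15) = 514.08
Cov(B, A) = -983.84 + 489.6 + 514.08 = 19.84.

Cov(B, A) = 19.84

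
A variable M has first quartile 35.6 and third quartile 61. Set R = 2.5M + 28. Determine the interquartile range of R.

IQR of M = Q3 − Q1 = 61 − 35.6 = 25.4.
Under R = aM + b, IQR(R) = |a|·IQR(M) = |2.5|·25.4 = 63.5 (shifts cancel; spread scales by |a|).

IQR(R) = 63.5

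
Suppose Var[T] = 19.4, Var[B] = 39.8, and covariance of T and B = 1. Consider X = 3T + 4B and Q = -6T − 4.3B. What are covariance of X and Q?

By bilinearity, covariance of X and Q = ac·Var[T] + bd·Var[B] + (ad+bc)·covariance of T and B, with a=3, b=4, c=-6, d=-4.3.
ac·Var[T] = 3·(-6)·19.4 = -349.2
bd·Var[B] = 4·(-4.3)·39.8 = -684.56
(ad+bc)·covariance of T and B = (-36.9)·1 = -36.9
covariance of X and Q = -349.2 + (-684.56) + (-36.9) = -1070.66.

covariance of X and Q = -1070.66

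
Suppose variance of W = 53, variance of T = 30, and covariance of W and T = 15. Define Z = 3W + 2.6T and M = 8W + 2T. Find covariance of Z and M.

By bilinearity, covariance of Z and M = ac·variance of W + bd·variance of T + (ad+bc)·covariance of W and T, with a=3, b=2.6, c=8, d=2.
ac·variance of W = 3·8·53 = 1272
bd·variance of T = 2.6·2·30 = 156
(ad+bc)·covariance of W and T = (26.8)·15 = 402
covariance of Z and M = 1272 + 156 + 402 = 1830.

covariance of Z and M = 1830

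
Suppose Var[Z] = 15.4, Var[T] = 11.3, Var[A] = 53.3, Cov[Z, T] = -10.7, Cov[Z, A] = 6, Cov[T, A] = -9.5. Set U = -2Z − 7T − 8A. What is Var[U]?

Var[U] = a²·Var[Z] + b²·Var[T] + c²·Var[A] + 2ab·Cov[Z, T] + 2ac·Cov[Z, A] + 2bc·Cov[T, A], with a = -2, b = -7, c = -8.
= 61.6 + 553.7 + 3411.2 + (-299.6) + 192 + (-1064)
= 2854.9.

Var[U] = 2854.9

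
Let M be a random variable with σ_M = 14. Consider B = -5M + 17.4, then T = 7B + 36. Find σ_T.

σ_T = 490

σ_B = |-5|·14 = 70.
σ_T = |7|·70 = 490.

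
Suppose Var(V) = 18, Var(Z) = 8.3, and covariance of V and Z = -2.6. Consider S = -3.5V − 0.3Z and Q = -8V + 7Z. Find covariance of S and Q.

covariance of S and Q = 544.03

By bilinearity, covariance of S and Q = ac·Var(V) + bd·Var(Z) + (ad+bc)·covariance of V and Z, with a=-3.5, b=-0.3, c=-8, d=7.
ac·Var(V) = (-3.5)·(-8)·18 = 504
bd·Var(Z) = (-0.3)·7·8.3 = -17.43
(ad+bc)·covariance of V and Z = (-22.1)·(-2.6) = 57.46
covariance of S and Q = 504 + (-17.43) + 57.46 = 544.03.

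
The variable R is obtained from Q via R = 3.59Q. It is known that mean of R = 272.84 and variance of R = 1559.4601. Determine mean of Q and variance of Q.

mean of Q = 76, variance of Q = 121

From R = 3.59Q: mean of R = a·mean of Q + b, so mean of Q = (mean of R − b)/a = (272.84 − 0)/3.59 = 76.
variance of R = a²·variance of Q, so variance of Q = 1559.4601/3.59² = 121.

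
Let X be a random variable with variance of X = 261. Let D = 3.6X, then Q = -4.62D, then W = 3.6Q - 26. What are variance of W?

variance of W = 935695.32908544

variance of D = 3.6²·261 = 3382.56.
variance of Q = (-4.62)²·3382.56 = 72198.713664.
variance of W = 3.6²·72198.713664 = 935695.32908544.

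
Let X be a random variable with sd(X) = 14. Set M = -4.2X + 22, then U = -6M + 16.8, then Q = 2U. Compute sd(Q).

sd(Q) = 705.6

sd(M) = |-4.2|·14 = 58.8.
sd(U) = |-6|·58.8 = 352.8.
sd(Q) = |2|·352.8 = 705.6.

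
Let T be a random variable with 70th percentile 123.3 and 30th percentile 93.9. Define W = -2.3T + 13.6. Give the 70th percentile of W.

70th percentile of W = -202.37

Since a = -2.3 < 0 the transformation is decreasing, reversing order: the 70th percentile of W corresponds to the 30th percentile of T.
So P_{70}(W) = a·P_{30}(T) + b = (-2.3)·93.9 + 13.6 = -202.37.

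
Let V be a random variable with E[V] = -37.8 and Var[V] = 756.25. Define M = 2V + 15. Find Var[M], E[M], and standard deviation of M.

Var[M] = 3025, E[M] = -60.6, standard deviation of M = 55

M = 2V + 15 is linear with a = 2, b = 15.
Var[M] = a²·Var[V] = 2²·756.25 = 3025 (the additive constant 15 does not affect variance).
E[M] = a·E[V] + b = 2·(-37.8) + 15 = -60.6.
standard deviation of V = √756.25 = 27.5.
standard deviation of M = |a|·standard deviation of V = |2|·27.5 = 55.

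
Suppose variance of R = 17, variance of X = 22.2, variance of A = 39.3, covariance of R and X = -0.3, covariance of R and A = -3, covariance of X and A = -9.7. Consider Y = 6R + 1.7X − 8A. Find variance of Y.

variance of Y = a²·variance of R + b²·variance of X + c²·variance of A + 2ab·covariance of R and X + 2ac·covariance of R and A + 2bc·covariance of X and A, with a = 6, b = 1.7, c = -8.
= 612 + 64.158 + 2515.2 + (-6.12) + 288 + 263.84
= 3737.078.

variance of Y = 3737.078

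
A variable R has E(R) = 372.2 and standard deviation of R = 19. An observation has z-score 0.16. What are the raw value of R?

R = E(R) + z·standard deviation of R = 372.2 + 0.16·19 = 375.24.

R = 375.24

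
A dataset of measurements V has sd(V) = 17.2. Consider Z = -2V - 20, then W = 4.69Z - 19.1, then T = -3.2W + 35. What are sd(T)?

sd(Z) = |-2|·17.2 = 34.4.
sd(W) = |4.69|·34.4 = 161.336.
sd(T) = |-3.2|·161.336 = 516.2752.

sd(T) = 516.2752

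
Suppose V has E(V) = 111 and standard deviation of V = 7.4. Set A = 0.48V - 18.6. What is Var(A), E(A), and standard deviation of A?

A = 0.48V - 18.6 is linear with a = 0.48, b = -18.6.
Var(V) = 7.4² = 54.76.
Var(A) = a²·Var(V) = 0.48²·54.76 = 12.616704 (the additive constant -18.6 does not affect variance).
E(A) = a·E(V) + b = 0.48·111 + (-18.6) = 34.68.
standard deviation of A = |a|·standard deviation of V = |0.48|·7.4 = 3.552.

Var(A) = 12.616704, E(A) = 34.68, standard deviation of A = 3.552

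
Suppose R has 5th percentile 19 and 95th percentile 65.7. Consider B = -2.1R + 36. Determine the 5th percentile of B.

5th percentile of B = -101.97

Since a = -2.1 < 0 the transformation is decreasing, reversing order: the 5th percentile of B corresponds to the 95th percentile of R.
So P_{5}(B) = a·P_{95}(R) + b = (-2.1)·65.7 + 36 = -101.97.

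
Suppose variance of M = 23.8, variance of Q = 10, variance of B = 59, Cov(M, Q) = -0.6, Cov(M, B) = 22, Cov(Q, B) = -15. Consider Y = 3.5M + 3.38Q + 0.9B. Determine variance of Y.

variance of Y = a²·variance of M + b²·variance of Q + c²·variance of B + 2ab·Cov(M, Q) + 2ac·Cov(M, B) + 2bc·Cov(Q, B), with a = 3.5, b = 3.38, c = 0.9.
= 291.55 + 114.244 + 47.79 + (-14.196) + 138.6 + (-91.26)
= 486.728.

variance of Y = 486.728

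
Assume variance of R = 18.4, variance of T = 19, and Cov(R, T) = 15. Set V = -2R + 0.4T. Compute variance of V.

variance of V = 52.64

variance of V = a²·variance of R + b²·variance of T + 2ab·Cov(R, T) with a = -2, b = 0.4.
= (-2)²·18.4 + 0.4²·19 + 2·(-2)·0.4·15
= 73.6 + 3.04 + (-24) = 52.64.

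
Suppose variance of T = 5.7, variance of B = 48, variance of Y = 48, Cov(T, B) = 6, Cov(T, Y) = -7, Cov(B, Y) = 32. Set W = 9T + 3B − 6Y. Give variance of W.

variance of W = 2549.7

variance of W = a²·variance of T + b²·variance of B + c²·variance of Y + 2ab·Cov(T, B) + 2ac·Cov(T, Y) + 2bc·Cov(B, Y), with a = 9, b = 3, c = -6.
= 461.7 + 432 + 1728 + 324 + 756 + (-1152)
= 2549.7.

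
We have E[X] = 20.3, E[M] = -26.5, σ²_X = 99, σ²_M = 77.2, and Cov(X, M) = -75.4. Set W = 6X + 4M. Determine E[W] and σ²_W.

E[W] = 15.8, σ²_W = 1180

E[W] = 6·E[X] + 4·E[M] = 6·20.3 + 4·(-26.5) = 15.8.
σ²_W = a²·σ²_X + b²·σ²_M + 2ab·Cov(X, M) with a = 6, b = 4.
= 6²·99 + 4²·77.2 + 2·6·4·(-75.4)
= 3564 + 1235.2 + (-3619.2) = 1180.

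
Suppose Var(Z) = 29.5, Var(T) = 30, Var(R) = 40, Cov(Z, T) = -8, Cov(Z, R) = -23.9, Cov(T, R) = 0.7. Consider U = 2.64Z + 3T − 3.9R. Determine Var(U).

Var(U) = a²·Var(Z) + b²·Var(T) + c²·Var(R) + 2ab·Cov(Z, T) + 2ac·Cov(Z, R) + 2bc·Cov(T, R), with a = 2.64, b = 3, c = -3.9.
= 205.6032 + 270 + 608.4 + (-126.72) + 492.1488 + (-16.38)
= 1433.052.

Var(U) = 1433.052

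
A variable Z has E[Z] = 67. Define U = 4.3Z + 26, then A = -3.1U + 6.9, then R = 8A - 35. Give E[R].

E[R] = -7769.48

E[U] = 4.3·67 + 26 = 314.1.
E[A] = (-3.1)·314.1 + 6.9 = -966.81.
E[R] = 8·(-966.81) + (-35) = -7769.48.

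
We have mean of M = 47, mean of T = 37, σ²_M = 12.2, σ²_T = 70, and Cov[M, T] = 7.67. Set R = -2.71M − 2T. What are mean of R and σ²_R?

mean of R = -201.37, σ²_R = 452.74082

mean of R = (-2.71)·mean of M + (-2)·mean of T = (-2.71)·47 + (-2)·37 = -201.37.
σ²_R = a²·σ²_M + b²·σ²_T + 2ab·Cov[M, T] with a = -2.71, b = -2.
= (-2.71)²·12.2 + (-2)²·70 + 2·(-2.71)·(-2)·7.67
= 89.59802 + 280 + 83.1428 = 452.74082.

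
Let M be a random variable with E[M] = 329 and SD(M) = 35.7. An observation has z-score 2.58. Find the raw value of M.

M = E[M] + z·SD(M) = 329 + 2.58·35.7 = 421.106.

M = 421.106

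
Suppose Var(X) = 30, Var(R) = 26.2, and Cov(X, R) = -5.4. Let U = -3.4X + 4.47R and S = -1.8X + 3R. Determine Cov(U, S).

Cov(U, S) = 633.4704

By bilinearity, Cov(U, S) = ac·Var(X) + bd·Var(R) + (ad+bc)·Cov(X, R), with a=-3.4, b=4.47, c=-1.8, d=3.
ac·Var(X) = (-3.4)·(-1.8)·30 = 183.6
bd·Var(R) = 4.47·3·26.2 = 351.342
(ad+bc)·Cov(X, R) = (-18.246)·(-5.4) = 98.5284
Cov(U, S) = 183.6 + 351.342 + 98.5284 = 633.4704.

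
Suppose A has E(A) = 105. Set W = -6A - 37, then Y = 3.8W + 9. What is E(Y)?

E(W) = (-6)·105 + (-37) = -667.
E(Y) = 3.8·(-667) + 9 = -2525.6.

E(Y) = -2525.6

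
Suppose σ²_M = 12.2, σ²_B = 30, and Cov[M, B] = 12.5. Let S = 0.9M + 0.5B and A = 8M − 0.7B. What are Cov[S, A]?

Cov[S, A] = 119.465

By bilinearity, Cov[S, A] = ac·σ²_M + bd·σ²_B + (ad+bc)·Cov[M, B], with a=0.9, b=0.5, c=8, d=-0.7.
ac·σ²_M = 0.9·8·12.2 = 87.84
bd·σ²_B = 0.5·(-0.7)·30 = -10.5
(ad+bc)·Cov[M, B] = (3.37)·12.5 = 42.125
Cov[S, A] = 87.84 + (-10.5) + 42.125 = 119.465.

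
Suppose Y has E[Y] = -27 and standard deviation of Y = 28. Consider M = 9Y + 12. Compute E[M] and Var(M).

E[M] = -231, Var(M) = 63504

M = 9Y + 12 is linear with a = 9, b = 12.
E[M] = a·E[Y] + b = 9·(-27) + 12 = -231.
Var(Y) = 28² = 784.
Var(M) = a²·Var(Y) = 9²·784 = 63504 (the additive constant 12 does not affect variance).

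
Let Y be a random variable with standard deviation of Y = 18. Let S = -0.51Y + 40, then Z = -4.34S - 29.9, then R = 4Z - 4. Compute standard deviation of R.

standard deviation of R = 159.3648

standard deviation of S = |-0.51|·18 = 9.18.
standard deviation of Z = |-4.34|·9.18 = 39.8412.
standard deviation of R = |4|·39.8412 = 159.3648.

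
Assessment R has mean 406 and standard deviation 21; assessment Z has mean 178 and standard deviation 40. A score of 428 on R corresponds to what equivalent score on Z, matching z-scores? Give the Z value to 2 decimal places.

z = (428 − 406)/21 ≈ 1.0476.
Z = 178 + z·40 = 178 + (428 − 406)·40/21 ≈ 219.90.

Z = 219.90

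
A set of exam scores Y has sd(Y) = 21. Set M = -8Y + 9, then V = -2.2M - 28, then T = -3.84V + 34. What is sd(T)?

sd(T) = 1419.264

sd(M) = |-8|·21 = 168.
sd(V) = |-2.2|·168 = 369.6.
sd(T) = |-3.84|·369.6 = 1419.264.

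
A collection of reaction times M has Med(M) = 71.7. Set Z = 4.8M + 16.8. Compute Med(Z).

A linear map preserves order up to sign, so Med(Z) = a·Med(M) + b = 4.8·71.7 + 16.8 = 360.96.

Med(Z) = 360.96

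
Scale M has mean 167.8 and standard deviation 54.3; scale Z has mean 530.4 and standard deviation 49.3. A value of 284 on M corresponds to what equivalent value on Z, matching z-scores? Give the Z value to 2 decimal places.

z = (284 − 167.8)/54.3 ≈ 2.14.
Z = 530.4 + z·49.3 = 530.4 + (284 − 167.8)·49.3/54.3 ≈ 635.90.

Z = 635.90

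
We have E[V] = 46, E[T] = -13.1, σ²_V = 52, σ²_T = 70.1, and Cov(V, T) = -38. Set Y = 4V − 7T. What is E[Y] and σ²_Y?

E[Y] = 4·E[V] + (-7)·E[T] = 4·46 + (-7)·(-13.1) = 275.7.
σ²_Y = a²·σ²_V + b²·σ²_T + 2ab·Cov(V, T) with a = 4, b = -7.
= 4²·52 + (-7)²·70.1 + 2·4·(-7)·(-38)
= 832 + 3434.9 + 2128 = 6394.9.

E[Y] = 275.7, σ²_Y = 6394.9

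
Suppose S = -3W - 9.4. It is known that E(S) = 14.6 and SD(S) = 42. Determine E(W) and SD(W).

From S = -3W - 9.4: E(S) = a·E(W) + b, so E(W) = (E(S) − b)/a = (14.6 − (-9.4))/(-3) = -8.
SD(S) = |a|·SD(W), so SD(W) = 42/|-3| = 14.

E(W) = -8, SD(W) = 14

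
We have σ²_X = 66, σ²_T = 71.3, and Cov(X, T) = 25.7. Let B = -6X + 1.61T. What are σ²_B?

σ²_B = a²·σ²_X + b²·σ²_T + 2ab·Cov(X, T) with a = -6, b = 1.61.
= (-6)²·66 + 1.61²·71.3 + 2·(-6)·1.61·25.7
= 2376 + 184.81673 + (-496.524) = 2064.29273.

σ²_B = 2064.29273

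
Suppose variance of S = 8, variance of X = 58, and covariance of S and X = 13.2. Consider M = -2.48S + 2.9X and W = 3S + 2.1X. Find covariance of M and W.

covariance of M and W = 339.7944

By bilinearity, covariance of M and W = ac·variance of S + bd·variance of X + (ad+bc)·covariance of S and X, with a=-2.48, b=2.9, c=3, d=2.1.
ac·variance of S = (-2.48)·3·8 = -59.52
bd·variance of X = 2.9·2.1·58 = 353.22
(ad+bc)·covariance of S and X = (3.492)·13.2 = 46.0944
covariance of M and W = -59.52 + 353.22 + 46.0944 = 339.7944.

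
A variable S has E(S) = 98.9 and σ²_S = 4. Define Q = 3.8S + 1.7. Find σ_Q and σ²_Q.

Q = 3.8S + 1.7 is linear with a = 3.8, b = 1.7.
σ_S = √4 = 2.
σ_Q = |a|·σ_S = |3.8|·2 = 7.6.
σ²_Q = a²·σ²_S = 3.8²·4 = 57.76 (the additive constant 1.7 does not affect variance).

σ_Q = 7.6, σ²_Q = 57.76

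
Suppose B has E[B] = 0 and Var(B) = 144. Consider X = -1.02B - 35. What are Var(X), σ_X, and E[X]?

Var(X) = 149.8176, σ_X = 12.24, E[X] = -35

X = -1.02B - 35 is linear with a = -1.02, b = -35.
Var(X) = a²·Var(B) = (-1.02)²·144 = 149.8176 (the additive constant -35 does not affect variance).
σ_B = √144 = 12.
σ_X = |a|·σ_B = |-1.02|·12 = 12.24.
E[X] = a·E[B] + b = (-1.02)·0 + (-35) = -35.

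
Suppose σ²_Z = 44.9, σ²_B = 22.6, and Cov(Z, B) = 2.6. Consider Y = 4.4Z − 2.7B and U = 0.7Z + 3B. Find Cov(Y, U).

By bilinearity, Cov(Y, U) = ac·σ²_Z + bd·σ²_B + (ad+bc)·Cov(Z, B), with a=4.4, b=-2.7, c=0.7, d=3.
ac·σ²_Z = 4.4·0.7·44.9 = 138.292
bd·σ²_B = (-2.7)·3·22.6 = -183.06
(ad+bc)·Cov(Z, B) = (11.31)·2.6 = 29.406
Cov(Y, U) = 138.292 + (-183.06) + 29.406 = -15.362.

Cov(Y, U) = -15.362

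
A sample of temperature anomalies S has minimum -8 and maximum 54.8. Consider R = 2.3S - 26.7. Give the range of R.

Range(R) = 144.44

Range of S = 54.8 − (-8) = 62.8.
Range(R) = |a|·Range(S) = |2.3|·62.8 = 144.44.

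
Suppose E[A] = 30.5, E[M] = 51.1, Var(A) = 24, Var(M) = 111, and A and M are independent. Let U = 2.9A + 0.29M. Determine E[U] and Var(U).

E[U] = 2.9·E[A] + 0.29·E[M] = 2.9·30.5 + 0.29·51.1 = 103.269.
Var(U) = a²·Var(A) + b²·Var(M) + 2ab·covariance of A and M with a = 2.9, b = 0.29.
Independence gives covariance of A and M = 0.
= 2.9²·24 + 0.29²·111 + 2·2.9·0.29·0
= 201.84 + 9.3351 + 0 = 211.1751.

E[U] = 103.269, Var(U) = 211.1751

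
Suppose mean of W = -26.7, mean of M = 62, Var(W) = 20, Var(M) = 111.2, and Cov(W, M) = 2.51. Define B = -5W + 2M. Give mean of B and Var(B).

mean of B = (-5)·mean of W + 2·mean of M = (-5)·(-26.7) + 2·62 = 257.5.
Var(B) = a²·Var(W) + b²·Var(M) + 2ab·Cov(W, M) with a = -5, b = 2.
= (-5)²·20 + 2²·111.2 + 2·(-5)·2·2.51
= 500 + 444.8 + (-50.2) = 894.6.

mean of B = 257.5, Var(B) = 894.6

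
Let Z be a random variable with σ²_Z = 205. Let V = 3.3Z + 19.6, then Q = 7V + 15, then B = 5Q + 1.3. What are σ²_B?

σ²_V = 3.3²·205 = 2232.45.
σ²_Q = 7²·2232.45 = 109390.05.
σ²_B = 5²·109390.05 = 2734751.25.

σ²_B = 2734751.25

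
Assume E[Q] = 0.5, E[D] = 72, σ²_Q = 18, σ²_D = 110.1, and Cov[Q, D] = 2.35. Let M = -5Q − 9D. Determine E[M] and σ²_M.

E[M] = (-5)·E[Q] + (-9)·E[D] = (-5)·0.5 + (-9)·72 = -650.5.
σ²_M = a²·σ²_Q + b²·σ²_D + 2ab·Cov[Q, D] with a = -5, b = -9.
= (-5)²·18 + (-9)²·110.1 + 2·(-5)·(-9)·2.35
= 450 + 8918.1 + 211.5 = 9579.6.

E[M] = -650.5, σ²_M = 9579.6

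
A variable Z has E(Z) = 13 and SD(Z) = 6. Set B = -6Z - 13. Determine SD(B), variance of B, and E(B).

SD(B) = 36, variance of B = 1296, E(B) = -91

B = -6Z - 13 is linear with a = -6, b = -13.
SD(B) = |a|·SD(Z) = |-6|·6 = 36.
variance of Z = 6² = 36.
variance of B = a²·variance of Z = (-6)²·36 = 1296 (the additive constant -13 does not affect variance).
E(B) = a·E(Z) + b = (-6)·13 + (-13) = -91.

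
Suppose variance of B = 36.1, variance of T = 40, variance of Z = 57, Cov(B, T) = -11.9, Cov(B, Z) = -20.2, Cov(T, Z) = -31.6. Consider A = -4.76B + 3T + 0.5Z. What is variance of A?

variance of A = 1533.40536

variance of A = a²·variance of B + b²·variance of T + c²·variance of Z + 2ab·Cov(B, T) + 2ac·Cov(B, Z) + 2bc·Cov(T, Z), with a = -4.76, b = 3, c = 0.5.
= 817.93936 + 360 + 14.25 + 339.864 + 96.152 + (-94.8)
= 1533.40536.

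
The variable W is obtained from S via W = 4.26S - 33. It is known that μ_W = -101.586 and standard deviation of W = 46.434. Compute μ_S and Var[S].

μ_S = -16.1, Var[S] = 118.81

From W = 4.26S - 33: μ_W = a·μ_S + b, so μ_S = (μ_W − b)/a = (-101.586 − (-33))/4.26 = -16.1.
Var[W] = 46.434² = 2156.116356.
Var[W] = a²·Var[S], so Var[S] = 2156.116356/4.26² = 118.81.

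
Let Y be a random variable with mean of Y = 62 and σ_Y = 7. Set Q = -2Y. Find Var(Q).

Q = -2Y is linear with a = -2, b = 0.
Var(Y) = 7² = 49.
Var(Q) = a²·Var(Y) = (-2)²·49 = 196.

Var(Q) = 196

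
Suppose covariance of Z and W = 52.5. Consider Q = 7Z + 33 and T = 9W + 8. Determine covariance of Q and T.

covariance of Q and T = 3307.5

covariance of Q and T = a·c·covariance of Z and W = 7·9·52.5 = 3307.5. Additive constants drop out.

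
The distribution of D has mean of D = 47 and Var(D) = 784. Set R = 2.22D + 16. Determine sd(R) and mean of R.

R = 2.22D + 16 is linear with a = 2.22, b = 16.
sd(D) = √784 = 28.
sd(R) = |a|·sd(D) = |2.22|·28 = 62.16.
mean of R = a·mean of D + b = 2.22·47 + 16 = 120.34.

sd(R) = 62.16, mean of R = 120.34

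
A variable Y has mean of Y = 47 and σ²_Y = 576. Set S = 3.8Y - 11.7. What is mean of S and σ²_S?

S = 3.8Y - 11.7 is linear with a = 3.8, b = -11.7.
mean of S = a·mean of Y + b = 3.8·47 + (-11.7) = 166.9.
σ²_S = a²·σ²_Y = 3.8²·576 = 8317.44 (the additive constant -11.7 does not affect variance).

mean of S = 166.9, σ²_S = 8317.44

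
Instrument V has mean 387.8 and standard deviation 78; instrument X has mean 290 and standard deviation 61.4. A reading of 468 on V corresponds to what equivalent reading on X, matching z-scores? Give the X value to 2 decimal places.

z = (468 − 387.8)/78 ≈ 1.0282.
X = 290 + z·61.4 = 290 + (468 − 387.8)·61.4/78 ≈ 353.13.

X = 353.13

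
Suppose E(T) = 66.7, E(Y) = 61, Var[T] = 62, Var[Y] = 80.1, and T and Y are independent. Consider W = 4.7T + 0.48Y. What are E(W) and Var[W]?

E(W) = 342.77, Var[W] = 1388.03504

E(W) = 4.7·E(T) + 0.48·E(Y) = 4.7·66.7 + 0.48·61 = 342.77.
Var[W] = a²·Var[T] + b²·Var[Y] + 2ab·covariance of T and Y with a = 4.7, b = 0.48.
Independence gives covariance of T and Y = 0.
= 4.7²·62 + 0.48²·80.1 + 2·4.7·0.48·0
= 1369.58 + 18.45504 + 0 = 1388.03504.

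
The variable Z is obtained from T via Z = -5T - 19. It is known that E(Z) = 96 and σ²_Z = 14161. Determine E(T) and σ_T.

E(T) = -23, σ_T = 23.8

From Z = -5T - 19: E(Z) = a·E(T) + b, so E(T) = (E(Z) − b)/a = (96 − (-19))/(-5) = -23.
σ_Z = √14161 = 119.
σ_Z = |a|·σ_T, so σ_T = 119/|-5| = 23.8.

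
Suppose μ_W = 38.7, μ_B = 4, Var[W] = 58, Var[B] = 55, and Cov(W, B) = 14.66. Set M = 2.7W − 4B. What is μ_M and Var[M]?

μ_M = 2.7·μ_W + (-4)·μ_B = 2.7·38.7 + (-4)·4 = 88.49.
Var[M] = a²·Var[W] + b²·Var[B] + 2ab·Cov(W, B) with a = 2.7, b = -4.
= 2.7²·58 + (-4)²·55 + 2·2.7·(-4)·14.66
= 422.82 + 880 + (-316.656) = 986.164.

μ_M = 88.49, Var[M] = 986.164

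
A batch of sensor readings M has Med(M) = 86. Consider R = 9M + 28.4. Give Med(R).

A linear map preserves order up to sign, so Med(R) = a·Med(M) + b = 9·86 + 28.4 = 802.4.

Med(R) = 802.4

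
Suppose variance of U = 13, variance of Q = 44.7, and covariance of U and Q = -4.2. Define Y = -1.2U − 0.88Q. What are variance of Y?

variance of Y = a²·variance of U + b²·variance of Q + 2ab·covariance of U and Q with a = -1.2, b = -0.88.
= (-1.2)²·13 + (-0.88)²·44.7 + 2·(-1.2)·(-0.88)·(-4.2)
= 18.72 + 34.61568 + (-8.8704) = 44.46528.

variance of Y = 44.46528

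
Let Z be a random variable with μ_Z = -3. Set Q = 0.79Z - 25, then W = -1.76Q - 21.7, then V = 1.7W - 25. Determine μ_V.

μ_Q = 0.79·(-3) + (-25) = -27.37.
μ_W = (-1.76)·(-27.37) + (-21.7) = 26.4712.
μ_V = 1.7·26.4712 + (-25) = 20.00104.

μ_V = 20.00104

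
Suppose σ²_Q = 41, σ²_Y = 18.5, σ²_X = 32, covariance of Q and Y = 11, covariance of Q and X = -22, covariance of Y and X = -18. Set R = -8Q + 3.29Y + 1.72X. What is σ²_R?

σ²_R = 2741.59785

σ²_R = a²·σ²_Q + b²·σ²_Y + c²·σ²_X + 2ab·covariance of Q and Y + 2ac·covariance of Q and X + 2bc·covariance of Y and X, with a = -8, b = 3.29, c = 1.72.
= 2624 + 200.24585 + 94.6688 + (-579.04) + 605.44 + (-203.7168)
= 2741.59785.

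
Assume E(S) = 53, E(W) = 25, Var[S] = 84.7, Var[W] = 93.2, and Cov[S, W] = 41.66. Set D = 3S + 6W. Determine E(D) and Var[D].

E(D) = 309, Var[D] = 5617.26

E(D) = 3·E(S) + 6·E(W) = 3·53 + 6·25 = 309.
Var[D] = a²·Var[S] + b²·Var[W] + 2ab·Cov[S, W] with a = 3, b = 6.
= 3²·84.7 + 6²·93.2 + 2·3·6·41.66
= 762.3 + 3355.2 + 1499.76 = 5617.26.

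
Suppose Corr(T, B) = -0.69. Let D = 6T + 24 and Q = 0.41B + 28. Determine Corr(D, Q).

Linear rescalings preserve correlation up to sign; here the slopes 6 and 0.41 have the same sign, so Corr(D, Q) = Corr(T, B) = -0.69.

Corr(D, Q) = -0.69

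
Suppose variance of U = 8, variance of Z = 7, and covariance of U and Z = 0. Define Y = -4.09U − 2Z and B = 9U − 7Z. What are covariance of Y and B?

By bilinearity, covariance of Y and B = ac·variance of U + bd·variance of Z + (ad+bc)·covariance of U and Z, with a=-4.09, b=-2, c=9, d=-7.
ac·variance of U = (-4.09)·9·8 = -294.48
bd·variance of Z = (-2)·(-7)·7 = 98
(ad+bc)·covariance of U and Z = (10.63)·0 = 0
covariance of Y and B = -294.48 + 98 + 0 = -196.48.

covariance of Y and B = -196.48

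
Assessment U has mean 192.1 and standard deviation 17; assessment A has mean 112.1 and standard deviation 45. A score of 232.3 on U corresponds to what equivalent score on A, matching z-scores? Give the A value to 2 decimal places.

A = 218.51

z = (232.3 − 192.1)/17 ≈ 2.3647.
A = 112.1 + z·45 = 112.1 + (232.3 − 192.1)·45/17 ≈ 218.51.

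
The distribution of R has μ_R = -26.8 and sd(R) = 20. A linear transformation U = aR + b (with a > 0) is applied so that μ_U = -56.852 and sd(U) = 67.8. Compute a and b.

a = 3.39, b = 34

sd(U) = a·sd(R) (a > 0), so a = 67.8/20 = 3.39.
μ_U = a·μ_R + b, so b = -56.852 − 3.39·(-26.8) = 34.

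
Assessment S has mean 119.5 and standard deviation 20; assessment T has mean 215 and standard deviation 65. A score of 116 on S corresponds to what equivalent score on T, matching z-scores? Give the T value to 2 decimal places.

z = (116 − 119.5)/20 = -0.175.
T = 215 + z·65 = 215 + (116 − 119.5)·65/20 ≈ 203.63.

T = 203.63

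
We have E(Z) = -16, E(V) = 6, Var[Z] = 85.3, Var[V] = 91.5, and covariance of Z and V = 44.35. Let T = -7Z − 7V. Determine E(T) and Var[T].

E(T) = 70, Var[T] = 13009.5

E(T) = (-7)·E(Z) + (-7)·E(V) = (-7)·(-16) + (-7)·6 = 70.
Var[T] = a²·Var[Z] + b²·Var[V] + 2ab·covariance of Z and V with a = -7, b = -7.
= (-7)²·85.3 + (-7)²·91.5 + 2·(-7)·(-7)·44.35
= 4179.7 + 4483.5 + 4346.3 = 13009.5.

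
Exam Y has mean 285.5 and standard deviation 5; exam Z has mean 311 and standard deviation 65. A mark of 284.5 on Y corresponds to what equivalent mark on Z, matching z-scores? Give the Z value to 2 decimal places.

z = (284.5 − 285.5)/5 = -0.2.
Z = 311 + z·65 = 311 + (284.5 − 285.5)·65/5 = 298.00.

Z = 298.00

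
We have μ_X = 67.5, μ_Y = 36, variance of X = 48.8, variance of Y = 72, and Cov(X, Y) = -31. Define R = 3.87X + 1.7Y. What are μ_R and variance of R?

μ_R = 3.87·μ_X + 1.7·μ_Y = 3.87·67.5 + 1.7·36 = 322.425.
variance of R = a²·variance of X + b²·variance of Y + 2ab·Cov(X, Y) with a = 3.87, b = 1.7.
= 3.87²·48.8 + 1.7²·72 + 2·3.87·1.7·(-31)
= 730.87272 + 208.08 + (-407.898) = 531.05472.

μ_R = 322.425, variance of R = 531.05472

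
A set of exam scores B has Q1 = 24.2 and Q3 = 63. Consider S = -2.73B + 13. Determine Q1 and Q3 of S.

Q1(S) = -158.99, Q3(S) = -53.066

a = -2.73 < 0 reverses order: Q1(S) comes from Q3(B), Q3(S) from Q1(B).
Q1(S) = (-2.73)·63 + 13 = -158.99; Q3(S) = (-2.73)·24.2 + 13 = -53.066.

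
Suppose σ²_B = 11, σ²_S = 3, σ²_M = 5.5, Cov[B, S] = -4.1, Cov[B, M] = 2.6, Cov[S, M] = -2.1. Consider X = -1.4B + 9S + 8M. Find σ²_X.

σ²_X = 359.24

σ²_X = a²·σ²_B + b²·σ²_S + c²·σ²_M + 2ab·Cov[B, S] + 2ac·Cov[B, M] + 2bc·Cov[S, M], with a = -1.4, b = 9, c = 8.
= 21.56 + 243 + 352 + 103.32 + (-58.24) + (-302.4)
= 359.24.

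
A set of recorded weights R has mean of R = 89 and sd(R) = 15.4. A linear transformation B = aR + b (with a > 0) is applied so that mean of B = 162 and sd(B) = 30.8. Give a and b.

sd(B) = a·sd(R) (a > 0), so a = 30.8/15.4 = 2.
mean of B = a·mean of R + b, so b = 162 − 2·89 = -16.

a = 2, b = -16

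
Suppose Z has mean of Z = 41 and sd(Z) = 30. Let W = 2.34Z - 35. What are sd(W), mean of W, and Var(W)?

sd(W) = 70.2, mean of W = 60.94, Var(W) = 4928.04

W = 2.34Z - 35 is linear with a = 2.34, b = -35.
sd(W) = |a|·sd(Z) = |2.34|·30 = 70.2.
mean of W = a·mean of Z + b = 2.34·41 + (-35) = 60.94.
Var(Z) = 30² = 900.
Var(W) = a²·Var(Z) = 2.34²·900 = 4928.04 (the additive constant -35 does not affect variance).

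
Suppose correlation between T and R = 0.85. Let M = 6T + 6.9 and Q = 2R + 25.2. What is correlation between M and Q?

Linear rescalings preserve correlation up to sign; here the slopes 6 and 2 have the same sign, so correlation between M and Q = correlation between T and R = 0.85.

correlation between M and Q = 0.85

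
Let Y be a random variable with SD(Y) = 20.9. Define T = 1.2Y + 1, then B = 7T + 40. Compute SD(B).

SD(T) = |1.2|·20.9 = 25.08.
SD(B) = |7|·25.08 = 175.56.

SD(B) = 175.56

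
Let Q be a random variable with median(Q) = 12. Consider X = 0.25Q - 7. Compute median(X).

median(X) = -4

A linear map preserves order up to sign, so median(X) = a·median(Q) + b = 0.25·12 + (-7) = -4.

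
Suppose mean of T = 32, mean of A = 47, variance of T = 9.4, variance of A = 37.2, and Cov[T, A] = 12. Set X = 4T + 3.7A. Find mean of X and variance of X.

mean of X = 301.9, variance of X = 1014.868

mean of X = 4·mean of T + 3.7·mean of A = 4·32 + 3.7·47 = 301.9.
variance of X = a²·variance of T + b²·variance of A + 2ab·Cov[T, A] with a = 4, b = 3.7.
= 4²·9.4 + 3.7²·37.2 + 2·4·3.7·12
= 150.4 + 509.268 + 355.2 = 1014.868.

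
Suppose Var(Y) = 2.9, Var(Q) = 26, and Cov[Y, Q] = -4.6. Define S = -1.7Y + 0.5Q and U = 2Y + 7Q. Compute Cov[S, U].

By bilinearity, Cov[S, U] = ac·Var(Y) + bd·Var(Q) + (ad+bc)·Cov[Y, Q], with a=-1.7, b=0.5, c=2, d=7.
ac·Var(Y) = (-1.7)·2·2.9 = -9.86
bd·Var(Q) = 0.5·7·26 = 91
(ad+bc)·Cov[Y, Q] = (-10.9)·(-4.6) = 50.14
Cov[S, U] = -9.86 + 91 + 50.14 = 131.28.

Cov[S, U] = 131.28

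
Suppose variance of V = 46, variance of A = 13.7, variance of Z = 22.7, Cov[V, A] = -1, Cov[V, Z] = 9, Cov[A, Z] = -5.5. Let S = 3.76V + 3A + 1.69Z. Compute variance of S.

variance of S = 874.51227

variance of S = a²·variance of V + b²·variance of A + c²·variance of Z + 2ab·Cov[V, A] + 2ac·Cov[V, Z] + 2bc·Cov[A, Z], with a = 3.76, b = 3, c = 1.69.
= 650.3296 + 123.3 + 64.83347 + (-22.56) + 114.3792 + (-55.77)
= 874.51227.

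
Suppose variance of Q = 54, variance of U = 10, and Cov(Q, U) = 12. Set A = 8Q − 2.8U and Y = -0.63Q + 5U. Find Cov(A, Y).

By bilinearity, Cov(A, Y) = ac·variance of Q + bd·variance of U + (ad+bc)·Cov(Q, U), with a=8, b=-2.8, c=-0.63, d=5.
ac·variance of Q = 8·(-0.63)·54 = -272.16
bd·variance of U = (-2.8)·5·10 = -140
(ad+bc)·Cov(Q, U) = (41.764)·12 = 501.168
Cov(A, Y) = -272.16 + (-140) + 501.168 = 89.008.

Cov(A, Y) = 89.008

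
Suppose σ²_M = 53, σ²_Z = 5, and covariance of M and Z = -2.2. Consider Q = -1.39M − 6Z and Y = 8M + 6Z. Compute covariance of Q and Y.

covariance of Q and Y = -645.412

By bilinearity, covariance of Q and Y = ac·σ²_M + bd·σ²_Z + (ad+bc)·covariance of M and Z, with a=-1.39, b=-6, c=8, d=6.
ac·σ²_M = (-1.39)·8·53 = -589.36
bd·σ²_Z = (-6)·6·5 = -180
(ad+bc)·covariance of M and Z = (-56.34)·(-2.2) = 123.948
covariance of Q and Y = -589.36 + (-180) + 123.948 = -645.412.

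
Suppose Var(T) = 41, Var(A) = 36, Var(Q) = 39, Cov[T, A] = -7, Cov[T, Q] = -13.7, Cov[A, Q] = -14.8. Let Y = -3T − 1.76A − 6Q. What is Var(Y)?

Var(Y) = a²·Var(T) + b²·Var(A) + c²·Var(Q) + 2ab·Cov[T, A] + 2ac·Cov[T, Q] + 2bc·Cov[A, Q], with a = -3, b = -1.76, c = -6.
= 369 + 111.5136 + 1404 + (-73.92) + (-493.2) + (-312.576)
= 1004.8176.

Var(Y) = 1004.8176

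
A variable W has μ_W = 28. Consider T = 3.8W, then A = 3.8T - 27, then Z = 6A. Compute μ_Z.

μ_Z = 2263.92

μ_T = 3.8·28 = 106.4.
μ_A = 3.8·106.4 + (-27) = 377.32.
μ_Z = 6·377.32 = 2263.92.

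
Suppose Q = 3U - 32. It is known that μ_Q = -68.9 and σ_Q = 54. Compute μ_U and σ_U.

μ_U = -12.3, σ_U = 18

From Q = 3U - 32: μ_Q = a·μ_U + b, so μ_U = (μ_Q − b)/a = (-68.9 − (-32))/3 = -12.3.
σ_Q = |a|·σ_U, so σ_U = 54/|3| = 18.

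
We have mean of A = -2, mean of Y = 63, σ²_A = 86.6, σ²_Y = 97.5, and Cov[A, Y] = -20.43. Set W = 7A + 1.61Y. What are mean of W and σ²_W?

mean of W = 87.43, σ²_W = 4035.63755

mean of W = 7·mean of A + 1.61·mean of Y = 7·(-2) + 1.61·63 = 87.43.
σ²_W = a²·σ²_A + b²·σ²_Y + 2ab·Cov[A, Y] with a = 7, b = 1.61.
= 7²·86.6 + 1.61²·97.5 + 2·7·1.61·(-20.43)
= 4243.4 + 252.72975 + (-460.4922) = 4035.63755.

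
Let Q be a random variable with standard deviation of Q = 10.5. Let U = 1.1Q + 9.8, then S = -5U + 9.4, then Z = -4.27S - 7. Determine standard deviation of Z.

standard deviation of Z = 246.5925

standard deviation of U = |1.1|·10.5 = 11.55.
standard deviation of S = |-5|·11.55 = 57.75.
standard deviation of Z = |-4.27|·57.75 = 246.5925.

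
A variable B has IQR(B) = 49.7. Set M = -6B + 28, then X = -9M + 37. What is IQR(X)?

IQR(M) = |-6|·49.7 = 298.2.
IQR(X) = |-9|·298.2 = 2683.8.

IQR(X) = 2683.8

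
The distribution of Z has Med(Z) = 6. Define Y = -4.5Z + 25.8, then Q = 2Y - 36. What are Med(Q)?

Med(Q) = -38.4

Med(Y) = (-4.5)·6 + 25.8 = -1.2.
Med(Q) = 2·(-1.2) + (-36) = -38.4.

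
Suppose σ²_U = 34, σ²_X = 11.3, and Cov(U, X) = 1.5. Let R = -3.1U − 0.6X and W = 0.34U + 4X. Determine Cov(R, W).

By bilinearity, Cov(R, W) = ac·σ²_U + bd·σ²_X + (ad+bc)·Cov(U, X), with a=-3.1, b=-0.6, c=0.34, d=4.
ac·σ²_U = (-3.1)·0.34·34 = -35.836
bd·σ²_X = (-0.6)·4·11.3 = -27.12
(ad+bc)·Cov(U, X) = (-12.604)·1.5 = -18.906
Cov(R, W) = -35.836 + (-27.12) + (-18.906) = -81.862.

Cov(R, W) = -81.862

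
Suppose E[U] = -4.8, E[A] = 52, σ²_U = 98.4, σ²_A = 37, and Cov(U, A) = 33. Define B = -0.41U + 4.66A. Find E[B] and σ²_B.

E[B] = (-0.41)·E[U] + 4.66·E[A] = (-0.41)·(-4.8) + 4.66·52 = 244.288.
σ²_B = a²·σ²_U + b²·σ²_A + 2ab·Cov(U, A) with a = -0.41, b = 4.66.
= (-0.41)²·98.4 + 4.66²·37 + 2·(-0.41)·4.66·33
= 16.54104 + 803.4772 + (-126.0996) = 693.91864.

E[B] = 244.288, σ²_B = 693.91864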